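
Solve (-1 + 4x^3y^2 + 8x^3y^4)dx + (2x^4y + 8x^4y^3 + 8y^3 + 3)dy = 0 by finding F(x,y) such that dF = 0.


Check exactness: ∂M/∂y = 8x^3y + 32x^3y^3 and ∂N/∂x = 8x^3y + 32x^3y^3; equal, so the equation is exact.
Integrate M with respect to x (treating y as constant): ∫M dx = -x + x^4y^2 + 2x^4y^4 + h(y).
Differentiate w.r.t. y and set equal to N: the x-dependent terms already match, leaving h'(y) = 8y^3 + 3. Integrate: h(y) = 2y^4 + 3y.
So F(x,y) = -x + x^4y^2 + 2x^4y^4 + 2y^4 + 3y.
General solution: -x + x^4y^2 + 2x^4y^4 + 2y^4 + 3y = C.


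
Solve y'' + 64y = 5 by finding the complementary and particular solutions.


Homogeneous part: r² + 64 = 0 ⇒ r = ±8i, so y_h = C₁cos(8x) + C₂sin(8x).
Try constant y_p = A; plug in: 64A = 5 ⇒ A = 5/64.
General solution: y = C₁cos(8x) + C₂sin(8x) + 5/64.


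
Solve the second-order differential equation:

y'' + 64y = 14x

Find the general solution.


Homogeneous: r² + 64 = 0 ⇒ r = ±8i, y_h = C₁cos(8x) + C₂sin(8x).
Polynomial forcing; try y_p = Ax + B. Then y_p'' + 64 y_p = 64(Ax + B) = 14x, so B = 0 and A = 7/32.
General solution: y = C₁cos(8x) + C₂sin(8x) + (7/32)x.


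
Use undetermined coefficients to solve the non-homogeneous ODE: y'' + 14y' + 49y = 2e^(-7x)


Characteristic polynomial (r + 7)² = 0; repeated root r = -7.
y_h = (C₁ + C₂x)e^(-7x). Forcing matches the repeated root (resonance), so try y_p = Ax² e^(-7x).
Substitute and solve for A: 2A = 2, so A = 1.
General solution: y = (C₁ + C₂x + x²)e^(-7x).


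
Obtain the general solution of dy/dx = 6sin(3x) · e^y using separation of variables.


Separate: e^(-y) dy = 6sin(3x) dx.
Integrate: -e^(-y) = -2cos(3x) + C₀.
Rearrange: e^(-y) = 2cos(3x) + C.


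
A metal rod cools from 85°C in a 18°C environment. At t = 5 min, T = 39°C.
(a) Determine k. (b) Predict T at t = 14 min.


Newton's law: T(t) = T_a + (T₀ - T_a)e^(-kt).
(a) Use T(5) = 39: (39 - 18)/(85 - 18) = e^(-k·5), so k = -ln(0.313)/5 ≈ 0.2320.
(b) Apply k to t = 14: T(14) = 18 + (67)e^(-3.248) ≈ 20.6°C.


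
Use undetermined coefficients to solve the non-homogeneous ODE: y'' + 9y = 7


Homogeneous part: r² + 9 = 0 ⇒ r = ±3i, so y_h = C₁cos(3x) + C₂sin(3x).
Try constant y_p = A; plug in: 9A = 7 ⇒ A = 7/9.
General solution: y = C₁cos(3x) + C₂sin(3x) + 7/9.


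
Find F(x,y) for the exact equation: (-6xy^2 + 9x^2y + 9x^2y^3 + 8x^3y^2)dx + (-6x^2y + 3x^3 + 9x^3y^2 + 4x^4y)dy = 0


Check exactness: ∂M/∂y = -12xy + 9x^2 + 27x^2y^2 + 16x^3y and ∂N/∂x = -12xy + 9x^2 + 27x^2y^2 + 16x^3y; equal, so the equation is exact.
Integrate M with respect to x (treating y as constant): ∫M dx = -3x^2y^2 + 3x^3y + 3x^3y^3 + 2x^4y^2 + h(y).
Differentiate w.r.t. y and set equal to N: all terms match, so h'(y) = 0 and h is a constant absorbed into C.
General solution: -3x^2y^2 + 3x^3y + 3x^3y^3 + 2x^4y^2 = C.


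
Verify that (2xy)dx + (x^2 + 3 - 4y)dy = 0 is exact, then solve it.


Check exactness: ∂M/∂y = 2x and ∂N/∂x = 2x; equal, so the equation is exact.
Integrate M with respect to x (treating y as constant): ∫M dx = x^2y + h(y).
Differentiate w.r.t. y and set equal to N: the x-dependent terms already match, leaving h'(y) = 3 - 4y. Integrate: h(y) = 3y - 2y^2.
So F(x,y) = x^2y + 3y - 2y^2.
General solution: x^2y + 3y - 2y^2 = C.


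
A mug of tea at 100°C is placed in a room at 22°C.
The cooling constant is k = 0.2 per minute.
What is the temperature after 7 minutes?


Newton's law: dT/dt = -k(T - T_a) has solution T(t) = T_a + (T₀ - T_a)e^(-kt).
Plug in T_a = 22, T₀ = 100, k = 0.2, t = 7: T(7) = 22 + (78)e^(-1.40) ≈ 41.2°C.


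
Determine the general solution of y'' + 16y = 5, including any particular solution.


Homogeneous part: r² + 16 = 0 ⇒ r = ±4i, so y_h = C₁cos(4x) + C₂sin(4x).
Try constant y_p = A; plug in: 16A = 5 ⇒ A = 5/16.
General solution: y = C₁cos(4x) + C₂sin(4x) + 5/16.


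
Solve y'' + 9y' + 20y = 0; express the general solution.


Characteristic equation: r² + 9r + 20 = 0.
Factor: (r + 5)(r + 4) = 0 ⇒ r = -5, -4 (distinct real).
General solution: y = C₁e^(-5x) + C₂e^(-4x).


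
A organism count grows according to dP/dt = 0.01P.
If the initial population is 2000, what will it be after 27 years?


The ODE dP/dt = 0.01P has solution P(t) = P(0)e^(0.01t).
Substitute P(0) = 2000 and t = 27: P(27) = 2000 e^(0.27) ≈ 2620.


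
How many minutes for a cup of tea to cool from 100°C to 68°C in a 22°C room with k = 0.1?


From T(t) = T_a + (T₀ - T_a)e^(-kt), set T(t) = 68:
(68 - 22) / (100 - 22) = e^(-0.1t), so t = -ln(0.590)/0.1 ≈ 5.3 minutes.


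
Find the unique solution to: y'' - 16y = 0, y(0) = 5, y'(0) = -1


Characteristic roots of r² - 16 = 0 are -4, 4.
General solution y = c₁ e^(-4x) + c₂ e^(4x).
Apply y(0) = 5: c₁ + c₂ = 5. Apply y'(0) = -1: -4 c₁ + 4 c₂ = -1.
Solve: c₁ = 21/8, c₂ = 19/8.
Particular solution: y = (21/8)e^(-4x) + (19/8)e^(4x).


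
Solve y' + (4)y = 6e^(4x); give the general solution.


P(x) = 4 ⇒ μ = e^(4x).
(μ y)' = 6e^(8x) ⇒ μ y = (6/8)e^(8x) + C.
Divide by μ: y = (3/4)e^(4x) + Ce^(-4x).


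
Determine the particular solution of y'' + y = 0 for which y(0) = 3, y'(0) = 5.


Characteristic roots of r² + 1 = 0 are ±1i, so y = C₁cos(x) + C₂sin(x).
Apply y(0) = 3: C₁ = 3. Differentiate and apply y'(0) = 5: 1·C₂ = 5, so C₂ = 5.
Particular solution: y = 3cos(x) + 5sin(x).


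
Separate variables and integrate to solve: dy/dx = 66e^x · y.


Separate variables: dy/y = 66e^x dx.
Integrate: ln|y| = 66e^x + C₀.
Exponentiate: y = Ce^(66e^x).


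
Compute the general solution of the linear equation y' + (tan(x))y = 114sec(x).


P(x) = tan(x) ⇒ μ = e^(∫tan(x)dx) = sec(x).
(sec(x) y)' = 114sec²(x) ⇒ sec(x) y = 114tan(x) + C.
Multiply by cos(x): y = 114sin(x) + C·cos(x).


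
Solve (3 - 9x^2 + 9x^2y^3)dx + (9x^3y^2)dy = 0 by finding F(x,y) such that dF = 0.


Check exactness: ∂M/∂y = 27x^2y^2 and ∂N/∂x = 27x^2y^2; equal, so the equation is exact.
Integrate M with respect to x (treating y as constant): ∫M dx = 3x - 3x^3 + 3x^3y^3 + h(y).
Differentiate w.r.t. y and set equal to N: all terms match, so h'(y) = 0 and h is a constant absorbed into C.
General solution: 3x - 3x^3 + 3x^3y^3 = C.


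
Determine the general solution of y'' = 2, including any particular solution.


Characteristic polynomial (r - 0)² = 0; repeated root r = 0.
y_h = (C₁ + C₂x). Forcing matches the repeated root (resonance), so try y_p = Ax².
Substitute and solve for A: 2A = 2, so A = 1.
General solution: y = C₁ + C₂x + x².


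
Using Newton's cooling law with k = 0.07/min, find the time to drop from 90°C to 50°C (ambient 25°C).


From T(t) = T_a + (T₀ - T_a)e^(-kt), set T(t) = 50:
(50 - 25) / (90 - 25) = e^(-0.07t), so t = -ln(0.385)/0.07 ≈ 13.7 minutes.


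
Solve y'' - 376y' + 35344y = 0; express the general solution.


Characteristic equation: r² - 376r + 35344 = 0, i.e. (r - 188)² = 0.
Repeated root r = 188; include an x factor for the second linearly independent solution.
General solution: y = (C₁ + C₂x)e^(188x).


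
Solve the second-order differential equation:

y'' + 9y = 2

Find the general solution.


Homogeneous part: r² + 9 = 0 ⇒ r = ±3i, so y_h = C₁cos(3x) + C₂sin(3x).
Try constant y_p = A; plug in: 9A = 2 ⇒ A = 2/9.
General solution: y = C₁cos(3x) + C₂sin(3x) + 2/9.


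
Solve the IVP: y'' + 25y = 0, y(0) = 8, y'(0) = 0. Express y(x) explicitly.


Characteristic roots of r² + 25 = 0 are ±5i, so y = C₁cos(5x) + C₂sin(5x).
Apply y(0) = 8: C₁ = 8. Differentiate and apply y'(0) = 0: 5·C₂ = 0, so C₂ = 0.
Particular solution: y = 8cos(5x).


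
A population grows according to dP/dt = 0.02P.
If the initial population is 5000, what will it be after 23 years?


The ODE dP/dt = 0.02P has solution P(t) = P(0)e^(0.02t).
Substitute P(0) = 5000 and t = 23: P(23) = 5000 e^(0.46) ≈ 7920.


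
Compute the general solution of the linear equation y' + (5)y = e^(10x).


P(x) = 5 ⇒ μ = e^(5x).
(μ y)' = e^(15x) ⇒ μ y = e^(15x)/15 + C.
Divide by μ: y = (1/15)e^(10x) + Ce^(-5x).


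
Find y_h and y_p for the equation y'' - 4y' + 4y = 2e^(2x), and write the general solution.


Characteristic polynomial (r - 2)² = 0; repeated root r = 2.
y_h = (C₁ + C₂x)e^(2x). Forcing matches the repeated root (resonance), so try y_p = Ax² e^(2x).
Substitute and solve for A: 2A = 2, so A = 1.
General solution: y = (C₁ + C₂x + x²)e^(2x).


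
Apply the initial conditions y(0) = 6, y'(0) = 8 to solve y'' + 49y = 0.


Characteristic roots of r² + 49 = 0 are ±7i, so y = C₁cos(7x) + C₂sin(7x).
Apply y(0) = 6: C₁ = 6. Differentiate and apply y'(0) = 8: 7·C₂ = 8, so C₂ = 8/7.
Particular solution: y = 6cos(7x) + (8/7)sin(7x).


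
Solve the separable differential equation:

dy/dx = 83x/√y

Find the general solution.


Separate: √y dy = 83x dx.
Integrate: (2/3)y^(3/2) = (83/2)x² + C.


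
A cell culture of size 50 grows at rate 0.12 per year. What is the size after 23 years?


The ODE dP/dt = 0.12P has solution P(t) = P(0)e^(0.12t).
Substitute P(0) = 50 and t = 23: P(23) = 50 e^(2.76) ≈ 790.


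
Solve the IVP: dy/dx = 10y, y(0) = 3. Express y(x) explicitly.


General solution of y' = 10y is y = Ce^(10x).
Apply y(0) = 3: C = 3.
Particular solution: y = 3e^(10x).


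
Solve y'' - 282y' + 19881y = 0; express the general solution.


Characteristic equation: r² - 282r + 19881 = 0, i.e. (r - 141)² = 0.
Repeated root r = 141; include an x factor for the second linearly independent solution.
General solution: y = (C₁ + C₂x)e^(141x).


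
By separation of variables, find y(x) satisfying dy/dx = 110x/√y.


Separate: √y dy = 110x dx.
Integrate: (2/3)y^(3/2) = 55x² + C.


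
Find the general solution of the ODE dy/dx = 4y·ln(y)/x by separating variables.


Separate: dy/[y ln(y)] = 4 dx/x.
Substitute u = ln(y): du/u = 4 dx/x.
Integrate: ln|ln(y)| = 4ln|x| + C₀, hence ln(y) = C·x^4.


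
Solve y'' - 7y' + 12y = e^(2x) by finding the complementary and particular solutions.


Characteristic roots of r² - 7r + 12 = 0 are 3, 4.
y_h = C₁e^(3x) + C₂e^(4x).
Forcing exponent 2 is not a characteristic root; try y_p = Ae^(2x).
Substitute: A·(4 + (-7)·2 + (12)) = A·2 = 1, so A = 1/2.
General solution: y = C₁e^(3x) + C₂e^(4x) + (1/2)e^(2x).


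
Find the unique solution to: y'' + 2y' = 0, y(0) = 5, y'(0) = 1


Characteristic roots of r² + 2r = 0 are -2, 0.
General solution y = c₁ e^(-2x) + c₂.
Apply y(0) = 5: c₁ + c₂ = 5. Apply y'(0) = 1: -2 c₁ + 0 c₂ = 1.
Solve: c₁ = -1/2, c₂ = 11/2.
Particular solution: y = -(1/2)e^(-2x) + 11/2.


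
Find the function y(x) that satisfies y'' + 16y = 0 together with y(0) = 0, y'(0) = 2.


Characteristic roots of r² + 16 = 0 are ±4i, so y = C₁cos(4x) + C₂sin(4x).
Apply y(0) = 0: C₁ = 0. Differentiate and apply y'(0) = 2: 4·C₂ = 2, so C₂ = 1/2.
Particular solution: y = (1/2)sin(4x).


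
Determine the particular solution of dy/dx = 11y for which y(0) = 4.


General solution of y' = 11y is y = Ce^(11x).
Apply y(0) = 4: C = 4.
Particular solution: y = 4e^(11x).


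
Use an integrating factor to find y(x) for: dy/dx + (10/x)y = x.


P(x) = 10/x ⇒ μ = x^10.
(x^10 y)' = x^11 ⇒ x^10 y = x^12/(12) + C.
Solve for y: y = (1/12)x^2 + C/x^10.


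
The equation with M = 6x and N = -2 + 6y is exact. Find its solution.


Check exactness: ∂M/∂y = 0 and ∂N/∂x = 0; equal, so the equation is exact.
Integrate M with respect to x (treating y as constant): ∫M dx = 3x^2 + h(y).
Differentiate w.r.t. y and set equal to N: the x-dependent terms already match, leaving h'(y) = -2 + 6y. Integrate: h(y) = -2y + 3y^2.
So F(x,y) = -2y + 3y^2 + 3x^2.
General solution: -2y + 3y^2 + 3x^2 = C.


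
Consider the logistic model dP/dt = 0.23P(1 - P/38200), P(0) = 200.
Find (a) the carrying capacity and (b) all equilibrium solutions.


Logistic ODE dP/dt = 0.23P(1 - P/38200) has equilibria where dP/dt = 0, i.e. P = 0 or P = 38200.
The coefficient (1 - P/K) = 0 when P = K, identifying K = 38200 as the carrying capacity.
(a) K = 38200; (b) equilibria P = 0 and P = 38200.


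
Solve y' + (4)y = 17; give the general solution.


P(x) = 4, Q(x) = 17; integrating factor μ = e^(4x).
(μ y)' = 17e^(4x) ⇒ μ y = (17/4)e^(4x) + C.
Divide by μ: y = 17/4 + Ce^(-4x).


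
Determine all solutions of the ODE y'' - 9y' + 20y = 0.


Characteristic equation: r² - 9r + 20 = 0.
Factor: (r - 5)(r - 4) = 0 ⇒ r = 5, 4 (distinct real).
General solution: y = C₁e^(5x) + C₂e^(4x).


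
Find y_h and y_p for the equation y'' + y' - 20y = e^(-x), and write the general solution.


Characteristic roots of r² + r - 20 = 0 are 4, -5.
y_h = C₁e^(4x) + C₂e^(-5x).
Forcing exponent -1 is not a characteristic root; try y_p = Ae^(-x).
Substitute: A·(1 + (1)·-1 + (-20)) = A·-20 = 1, so A = -1/20.
General solution: y = C₁e^(4x) + C₂e^(-5x) - (1/20)e^(-x).


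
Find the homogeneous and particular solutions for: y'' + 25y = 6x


Homogeneous: r² + 25 = 0 ⇒ r = ±5i, y_h = C₁cos(5x) + C₂sin(5x).
Polynomial forcing; try y_p = Ax + B. Then y_p'' + 25 y_p = 25(Ax + B) = 6x, so B = 0 and A = 6/25.
General solution: y = C₁cos(5x) + C₂sin(5x) + (6/25)x.


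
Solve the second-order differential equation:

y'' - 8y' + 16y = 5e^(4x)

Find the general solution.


Characteristic polynomial (r - 4)² = 0; repeated root r = 4.
y_h = (C₁ + C₂x)e^(4x). Forcing matches the repeated root (resonance), so try y_p = Ax² e^(4x).
Substitute and solve for A: 2A = 5, so A = 5/2.
General solution: y = (C₁ + C₂x + (5/2)x²)e^(4x).


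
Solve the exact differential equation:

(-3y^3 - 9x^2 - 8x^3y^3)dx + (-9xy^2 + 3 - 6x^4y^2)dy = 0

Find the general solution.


Check exactness: ∂M/∂y = -9y^2 - 24x^3y^2 and ∂N/∂x = -9y^2 - 24x^3y^2; equal, so the equation is exact.
Integrate M with respect to x (treating y as constant): ∫M dx = -3xy^3 - 3x^3 - 2x^4y^3 + h(y).
Differentiate w.r.t. y and set equal to N: the x-dependent terms already match, leaving h'(y) = 3. Integrate: h(y) = 3y.
So F(x,y) = -3xy^3 + 3y - 3x^3 - 2x^4y^3.
General solution: -3xy^3 + 3y - 3x^3 - 2x^4y^3 = C.


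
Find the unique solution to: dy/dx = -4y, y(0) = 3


General solution of y' = -4y is y = Ce^(-4x).
Apply y(0) = 3: C = 3.
Particular solution: y = 3e^(-4x).


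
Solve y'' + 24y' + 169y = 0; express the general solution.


Characteristic equation: r² + 24r + 169 = 0.
Discriminant is negative; roots r = -12 ± 5i (complex conjugate pair).
General solution uses e^(α x)(C₁ cos(β x) + C₂ sin(β x)): y = e^(-12x)(C₁cos(5x) + C₂sin(5x)).


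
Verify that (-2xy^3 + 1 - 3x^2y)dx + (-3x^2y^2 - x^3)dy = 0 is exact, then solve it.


Check exactness: ∂M/∂y = -6xy^2 - 3x^2 and ∂N/∂x = -6xy^2 - 3x^2; equal, so the equation is exact.
Integrate M with respect to x (treating y as constant): ∫M dx = -x^2y^3 + x - x^3y + h(y).
Differentiate w.r.t. y and set equal to N: all terms match, so h'(y) = 0 and h is a constant absorbed into C.
General solution: -x^2y^3 + x - x^3y = C.


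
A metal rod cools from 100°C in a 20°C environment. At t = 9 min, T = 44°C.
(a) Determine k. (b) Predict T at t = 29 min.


Newton's law: T(t) = T_a + (T₀ - T_a)e^(-kt).
(a) Use T(9) = 44: (44 - 20)/(100 - 20) = e^(-k·9), so k = -ln(0.300)/9 ≈ 0.1338.
(b) Apply k to t = 29: T(29) = 20 + (80)e^(-3.879) ≈ 21.7°C.


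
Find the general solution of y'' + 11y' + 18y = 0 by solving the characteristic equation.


Characteristic equation: r² + 11r + 18 = 0.
Factor: (r + 2)(r + 9) = 0 ⇒ r = -2, -9 (distinct real).
General solution: y = C₁e^(-2x) + C₂e^(-9x).


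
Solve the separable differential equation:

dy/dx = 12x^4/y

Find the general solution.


Separate variables: y dy = 12x^4 dx.
Integrate both sides: y²/2 = (12/5)x^5 + C₀.
Multiply by 2: y² = (24/5)x^5 + C.


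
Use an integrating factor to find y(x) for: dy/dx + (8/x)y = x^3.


P(x) = 8/x ⇒ μ = x^8.
(x^8 y)' = x^8·x^3 = x^11.
Integrate: x^8 y = x^12/(12) + C.
Solve for y: y = (1/12)x^4 + C/x^8.


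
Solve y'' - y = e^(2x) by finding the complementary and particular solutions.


Characteristic roots of r² - 1 = 0 are 1, -1.
y_h = C₁e^(x) + C₂e^(-x).
Forcing exponent 2 is not a characteristic root; try y_p = Ae^(2x).
Substitute: A·(4 + (0)·2 + (-1)) = A·3 = 1, so A = 1/3.
General solution: y = C₁e^(x) + C₂e^(-x) + (1/3)e^(2x).


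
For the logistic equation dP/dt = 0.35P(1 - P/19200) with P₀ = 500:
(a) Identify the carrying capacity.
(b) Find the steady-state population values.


Logistic ODE dP/dt = 0.35P(1 - P/19200) has equilibria where dP/dt = 0, i.e. P = 0 or P = 19200.
The coefficient (1 - P/K) = 0 when P = K, identifying K = 19200 as the carrying capacity.
(a) K = 19200; (b) equilibria P = 0 and P = 19200.


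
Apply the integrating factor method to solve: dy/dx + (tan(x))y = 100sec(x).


P(x) = tan(x) ⇒ μ = e^(∫tan(x)dx) = sec(x).
(sec(x) y)' = 100sec²(x) ⇒ sec(x) y = 100tan(x) + C.
Multiply by cos(x): y = 100sin(x) + C·cos(x).


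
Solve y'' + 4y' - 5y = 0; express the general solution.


Characteristic equation: r² + 4r - 5 = 0.
Factor: (r + 5)(r - 1) = 0 ⇒ r = -5, 1 (distinct real).
General solution: y = C₁e^(-5x) + C₂e^(x).


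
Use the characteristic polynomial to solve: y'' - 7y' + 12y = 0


Characteristic equation: r² - 7r + 12 = 0.
Factor: (r - 4)(r - 3) = 0 ⇒ r = 4, 3 (distinct real).
General solution: y = C₁e^(4x) + C₂e^(3x).


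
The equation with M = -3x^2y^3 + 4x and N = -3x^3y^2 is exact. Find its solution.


Check exactness: ∂M/∂y = -9x^2y^2 and ∂N/∂x = -9x^2y^2; equal, so the equation is exact.
Integrate M with respect to x (treating y as constant): ∫M dx = -x^3y^3 + 2x^2 + h(y).
Differentiate w.r.t. y and set equal to N: all terms match, so h'(y) = 0 and h is a constant absorbed into C.
General solution: -x^3y^3 + 2x^2 = C.


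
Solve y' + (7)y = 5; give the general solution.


P(x) = 7, Q(x) = 5; integrating factor μ = e^(7x).
(μ y)' = 5e^(7x) ⇒ μ y = (5/7)e^(7x) + C.
Divide by μ: y = 5/7 + Ce^(-7x).


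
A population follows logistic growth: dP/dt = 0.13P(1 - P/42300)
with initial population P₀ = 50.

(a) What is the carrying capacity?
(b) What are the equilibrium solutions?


Logistic ODE dP/dt = 0.13P(1 - P/42300) has equilibria where dP/dt = 0, i.e. P = 0 or P = 42300.
The coefficient (1 - P/K) = 0 when P = K, identifying K = 42300 as the carrying capacity.
(a) K = 42300; (b) equilibria P = 0 and P = 42300.


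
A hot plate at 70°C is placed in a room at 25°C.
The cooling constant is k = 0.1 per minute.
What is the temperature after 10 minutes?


Newton's law: dT/dt = -k(T - T_a) has solution T(t) = T_a + (T₀ - T_a)e^(-kt).
Plug in T_a = 25, T₀ = 70, k = 0.1, t = 10: T(10) = 25 + (45)e^(-1.00) ≈ 41.6°C.


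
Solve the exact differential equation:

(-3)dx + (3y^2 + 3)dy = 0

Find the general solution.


Check exactness: ∂M/∂y = 0 and ∂N/∂x = 0; equal, so the equation is exact.
Integrate M with respect to x (treating y as constant): ∫M dx = -3x + h(y).
Differentiate w.r.t. y and set equal to N: the x-dependent terms already match, leaving h'(y) = 3y^2 + 3. Integrate: h(y) = y^3 + 3y.
So F(x,y) = -3x + y^3 + 3y.
General solution: -3x + y^3 + 3y = C.


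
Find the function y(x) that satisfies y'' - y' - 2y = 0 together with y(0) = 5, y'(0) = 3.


Characteristic roots of r² - r - 2 = 0 are 2, -1.
General solution y = c₁ e^(2x) + c₂ e^(-x).
Apply y(0) = 5: c₁ + c₂ = 5. Apply y'(0) = 3: 2 c₁ - 1 c₂ = 3.
Solve: c₁ = 8/3, c₂ = 7/3.
Particular solution: y = (8/3)e^(2x) + (7/3)e^(-x).


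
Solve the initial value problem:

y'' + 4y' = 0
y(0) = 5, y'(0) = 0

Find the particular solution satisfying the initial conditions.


Characteristic roots of r² + 4r = 0 are -4, 0.
General solution y = c₁ e^(-4x) + c₂.
Apply y(0) = 5: c₁ + c₂ = 5. Apply y'(0) = 0: -4 c₁ + 0 c₂ = 0.
Solve: c₁ = 0, c₂ = 5.
Particular solution: y = 0e^(-4x) + 5.


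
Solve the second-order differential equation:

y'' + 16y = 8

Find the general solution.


Homogeneous part: r² + 16 = 0 ⇒ r = ±4i, so y_h = C₁cos(4x) + C₂sin(4x).
Try constant y_p = A; plug in: 16A = 8 ⇒ A = 1/2.
General solution: y = C₁cos(4x) + C₂sin(4x) + 1/2.


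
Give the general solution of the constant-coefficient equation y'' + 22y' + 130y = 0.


Characteristic equation: r² + 22r + 130 = 0.
Discriminant is negative; roots r = -11 ± 3i (complex conjugate pair).
General solution uses e^(α x)(C₁ cos(β x) + C₂ sin(β x)): y = e^(-11x)(C₁cos(3x) + C₂sin(3x)).


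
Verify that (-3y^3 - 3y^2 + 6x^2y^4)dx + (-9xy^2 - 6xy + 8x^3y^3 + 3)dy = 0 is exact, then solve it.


Check exactness: ∂M/∂y = -9y^2 - 6y + 24x^2y^3 and ∂N/∂x = -9y^2 - 6y + 24x^2y^3; equal, so the equation is exact.
Integrate M with respect to x (treating y as constant): ∫M dx = -3xy^3 - 3xy^2 + 2x^3y^4 + h(y).
Differentiate w.r.t. y and set equal to N: the x-dependent terms already match, leaving h'(y) = 3. Integrate: h(y) = 3y.
So F(x,y) = -3xy^3 - 3xy^2 + 2x^3y^4 + 3y.
General solution: -3xy^3 - 3xy^2 + 2x^3y^4 + 3y = C.


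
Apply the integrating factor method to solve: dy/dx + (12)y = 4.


P(x) = 12, Q(x) = 4; integrating factor μ = e^(12x).
(μ y)' = 4e^(12x) ⇒ μ y = (1/3)e^(12x) + C.
Divide by μ: y = 1/3 + Ce^(-12x).


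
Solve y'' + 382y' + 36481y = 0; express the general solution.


Characteristic equation: r² + 382r + 36481 = 0, i.e. (r + 191)² = 0.
Repeated root r = -191; include an x factor for the second linearly independent solution.
General solution: y = (C₁ + C₂x)e^(-191x).


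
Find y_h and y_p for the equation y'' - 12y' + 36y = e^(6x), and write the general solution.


Characteristic polynomial (r - 6)² = 0; repeated root r = 6.
y_h = (C₁ + C₂x)e^(6x). Forcing matches the repeated root (resonance), so try y_p = Ax² e^(6x).
Substitute and solve for A: 2A = 1, so A = 1/2.
General solution: y = (C₁ + C₂x + (1/2)x²)e^(6x).


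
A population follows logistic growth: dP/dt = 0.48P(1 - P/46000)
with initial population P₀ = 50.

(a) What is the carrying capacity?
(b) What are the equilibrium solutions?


Logistic ODE dP/dt = 0.48P(1 - P/46000) has equilibria where dP/dt = 0, i.e. P = 0 or P = 46000.
The coefficient (1 - P/K) = 0 when P = K, identifying K = 46000 as the carrying capacity.
(a) K = 46000; (b) equilibria P = 0 and P = 46000.


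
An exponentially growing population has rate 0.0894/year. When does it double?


Exponential growth: P(t) = P₀ e^(0.0894t). Set P(t)/P₀ = 2: e^(0.0894t) = 2.
Solve: t = ln(2)/0.0894 ≈ 7.75 years.


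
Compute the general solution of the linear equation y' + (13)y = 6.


P(x) = 13, Q(x) = 6; integrating factor μ = e^(13x).
(μ y)' = 6e^(13x) ⇒ μ y = (6/13)e^(13x) + C.
Divide by μ: y = 6/13 + Ce^(-13x).


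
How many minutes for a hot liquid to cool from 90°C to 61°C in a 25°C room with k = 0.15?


From T(t) = T_a + (T₀ - T_a)e^(-kt), set T(t) = 61:
(61 - 25) / (90 - 25) = e^(-0.15t), so t = -ln(0.554)/0.15 ≈ 3.9 minutes.


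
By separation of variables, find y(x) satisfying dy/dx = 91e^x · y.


Separate variables: dy/y = 91e^x dx.
Integrate: ln|y| = 91e^x + C₀.
Exponentiate: y = Ce^(91e^x).


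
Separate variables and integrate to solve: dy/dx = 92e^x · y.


Separate variables: dy/y = 92e^x dx.
Integrate: ln|y| = 92e^x + C₀.
Exponentiate: y = Ce^(92e^x).


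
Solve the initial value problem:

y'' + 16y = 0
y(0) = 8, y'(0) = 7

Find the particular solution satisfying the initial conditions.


Characteristic roots of r² + 16 = 0 are ±4i, so y = C₁cos(4x) + C₂sin(4x).
Apply y(0) = 8: C₁ = 8. Differentiate and apply y'(0) = 7: 4·C₂ = 7, so C₂ = 7/4.
Particular solution: y = 8cos(4x) + (7/4)sin(4x).


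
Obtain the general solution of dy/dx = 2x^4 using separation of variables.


Integrate both sides with respect to x: y = ∫ 2x^4 dx = (2/5)x^5 + C.


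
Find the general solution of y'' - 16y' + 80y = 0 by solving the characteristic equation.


Characteristic equation: r² - 16r + 80 = 0.
Discriminant is negative; roots r = 8 ± 4i (complex conjugate pair).
General solution uses e^(α x)(C₁ cos(β x) + C₂ sin(β x)): y = e^(8x)(C₁cos(4x) + C₂sin(4x)).


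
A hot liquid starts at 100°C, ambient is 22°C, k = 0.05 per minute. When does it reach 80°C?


From T(t) = T_a + (T₀ - T_a)e^(-kt), set T(t) = 80:
(80 - 22) / (100 - 22) = e^(-0.05t), so t = -ln(0.744)/0.05 ≈ 5.9 minutes.


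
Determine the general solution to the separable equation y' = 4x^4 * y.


Separate variables: dy/y = 4x^4 dx.
Integrate: ln|y| = (4/5)x^5 + C₀.
Exponentiate: y = Ce^((4/5)x^5).


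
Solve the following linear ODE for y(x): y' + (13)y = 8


P(x) = 13, Q(x) = 8; integrating factor μ = e^(13x).
(μ y)' = 8e^(13x) ⇒ μ y = (8/13)e^(13x) + C.
Divide by μ: y = 8/13 + Ce^(-13x).


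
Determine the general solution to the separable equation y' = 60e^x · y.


Separate variables: dy/y = 60e^x dx.
Integrate: ln|y| = 60e^x + C₀.
Exponentiate: y = Ce^(60e^x).


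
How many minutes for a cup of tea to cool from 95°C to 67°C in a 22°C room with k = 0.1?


From T(t) = T_a + (T₀ - T_a)e^(-kt), set T(t) = 67:
(67 - 22) / (95 - 22) = e^(-0.1t), so t = -ln(0.616)/0.1 ≈ 4.8 minutes.


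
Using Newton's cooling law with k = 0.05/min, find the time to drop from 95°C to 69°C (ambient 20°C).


From T(t) = T_a + (T₀ - T_a)e^(-kt), set T(t) = 69:
(69 - 20) / (95 - 20) = e^(-0.05t), so t = -ln(0.653)/0.05 ≈ 8.5 minutes.


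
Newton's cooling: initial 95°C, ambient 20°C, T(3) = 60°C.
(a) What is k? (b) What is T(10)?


Newton's law: T(t) = T_a + (T₀ - T_a)e^(-kt).
(a) Use T(3) = 60: (60 - 20)/(95 - 20) = e^(-k·3), so k = -ln(0.533)/3 ≈ 0.2095.
(b) Apply k to t = 10: T(10) = 20 + (75)e^(-2.095) ≈ 29.2°C.


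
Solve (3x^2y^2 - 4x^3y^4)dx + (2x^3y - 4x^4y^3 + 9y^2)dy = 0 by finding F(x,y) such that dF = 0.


Check exactness: ∂M/∂y = 6x^2y - 16x^3y^3 and ∂N/∂x = 6x^2y - 16x^3y^3; equal, so the equation is exact.
Integrate M with respect to x (treating y as constant): ∫M dx = x^3y^2 - x^4y^4 + h(y).
Differentiate w.r.t. y and set equal to N: the x-dependent terms already match, leaving h'(y) = 9y^2. Integrate: h(y) = 3y^3.
So F(x,y) = x^3y^2 - x^4y^4 + 3y^3.
General solution: x^3y^2 - x^4y^4 + 3y^3 = C.


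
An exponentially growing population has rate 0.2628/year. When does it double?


Exponential growth: P(t) = P₀ e^(0.2628t). Set P(t)/P₀ = 2: e^(0.2628t) = 2.
Solve: t = ln(2)/0.2628 ≈ 2.64 years.


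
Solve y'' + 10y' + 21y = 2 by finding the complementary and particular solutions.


Characteristic roots of r² + 10r + 21 = 0 are -7, -3.
y_h = C₁e^(-7x) + C₂e^(-3x).
Constant forcing; try y_p = A. Then 21A = 2 ⇒ A = 2/21.
General solution: y = C₁e^(-7x) + C₂e^(-3x) + 2/21.


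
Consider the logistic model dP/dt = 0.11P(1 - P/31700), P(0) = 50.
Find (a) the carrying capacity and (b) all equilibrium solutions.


Logistic ODE dP/dt = 0.11P(1 - P/31700) has equilibria where dP/dt = 0, i.e. P = 0 or P = 31700.
The coefficient (1 - P/K) = 0 when P = K, identifying K = 31700 as the carrying capacity.
(a) K = 31700; (b) equilibria P = 0 and P = 31700.


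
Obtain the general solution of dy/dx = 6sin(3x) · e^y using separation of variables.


Separate: e^(-y) dy = 6sin(3x) dx.
Integrate: -e^(-y) = -2cos(3x) + C₀.
Rearrange: e^(-y) = 2cos(3x) + C.


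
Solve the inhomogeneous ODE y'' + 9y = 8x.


Homogeneous: r² + 9 = 0 ⇒ r = ±3i, y_h = C₁cos(3x) + C₂sin(3x).
Polynomial forcing; try y_p = Ax + B. Then y_p'' + 9 y_p = 9(Ax + B) = 8x, so B = 0 and A = 8/9.
General solution: y = C₁cos(3x) + C₂sin(3x) + (8/9)x.


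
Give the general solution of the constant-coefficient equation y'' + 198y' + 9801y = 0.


Characteristic equation: r² + 198r + 9801 = 0, i.e. (r + 99)² = 0.
Repeated root r = -99; include an x factor for the second linearly independent solution.
General solution: y = (C₁ + C₂x)e^(-99x).


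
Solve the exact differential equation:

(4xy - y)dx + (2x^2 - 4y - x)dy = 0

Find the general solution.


Check exactness: ∂M/∂y = 4x - 1 and ∂N/∂x = 4x - 1; equal, so the equation is exact.
Integrate M with respect to x (treating y as constant): ∫M dx = 2x^2y - xy + h(y).
Differentiate w.r.t. y and set equal to N: the x-dependent terms already match, leaving h'(y) = -4y. Integrate: h(y) = -2y^2.
So F(x,y) = 2x^2y - 2y^2 - xy.
General solution: 2x^2y - 2y^2 - xy = C.


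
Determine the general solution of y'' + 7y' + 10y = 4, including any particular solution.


Characteristic roots of r² + 7r + 10 = 0 are -2, -5.
y_h = C₁e^(-2x) + C₂e^(-5x).
Constant forcing; try y_p = A. Then 10A = 4 ⇒ A = 2/5.
General solution: y = C₁e^(-2x) + C₂e^(-5x) + 2/5.


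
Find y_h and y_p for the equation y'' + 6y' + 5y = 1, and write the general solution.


Characteristic roots of r² + 6r + 5 = 0 are -5, -1.
y_h = C₁e^(-5x) + C₂e^(-x).
Constant forcing; try y_p = A. Then 5A = 1 ⇒ A = 1/5.
General solution: y = C₁e^(-5x) + C₂e^(-x) + 1/5.


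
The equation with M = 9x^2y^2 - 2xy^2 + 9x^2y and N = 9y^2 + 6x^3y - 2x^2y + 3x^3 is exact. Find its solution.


Check exactness: ∂M/∂y = 18x^2y - 4xy + 9x^2 and ∂N/∂x = 18x^2y - 4xy + 9x^2; equal, so the equation is exact.
Integrate M with respect to x (treating y as constant): ∫M dx = 3x^3y^2 - x^2y^2 + 3x^3y + h(y).
Differentiate w.r.t. y and set equal to N: the x-dependent terms already match, leaving h'(y) = 9y^2. Integrate: h(y) = 3y^3.
So F(x,y) = 3y^3 + 3x^3y^2 - x^2y^2 + 3x^3y.
General solution: 3y^3 + 3x^3y^2 - x^2y^2 + 3x^3y = C.


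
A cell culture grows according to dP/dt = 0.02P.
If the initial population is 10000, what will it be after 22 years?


The ODE dP/dt = 0.02P has solution P(t) = P(0)e^(0.02t).
Substitute P(0) = 10000 and t = 22: P(22) = 10000 e^(0.44) ≈ 15527.


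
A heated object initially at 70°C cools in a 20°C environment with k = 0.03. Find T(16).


Newton's law: dT/dt = -k(T - T_a) has solution T(t) = T_a + (T₀ - T_a)e^(-kt).
Plug in T_a = 20, T₀ = 70, k = 0.03, t = 16: T(16) = 20 + (50)e^(-0.48) ≈ 50.9°C.


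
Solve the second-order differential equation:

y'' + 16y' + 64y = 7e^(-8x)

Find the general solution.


Characteristic polynomial (r + 8)² = 0; repeated root r = -8.
y_h = (C₁ + C₂x)e^(-8x). Forcing matches the repeated root (resonance), so try y_p = Ax² e^(-8x).
Substitute and solve for A: 2A = 7, so A = 7/2.
General solution: y = (C₁ + C₂x + (7/2)x²)e^(-8x).


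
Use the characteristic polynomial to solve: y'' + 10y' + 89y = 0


Characteristic equation: r² + 10r + 89 = 0.
Discriminant is negative; roots r = -5 ± 8i (complex conjugate pair).
General solution uses e^(α x)(C₁ cos(β x) + C₂ sin(β x)): y = e^(-5x)(C₁cos(8x) + C₂sin(8x)).


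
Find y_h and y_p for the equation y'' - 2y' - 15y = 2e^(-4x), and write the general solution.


Characteristic roots of r² - 2r - 15 = 0 are 5, -3.
y_h = C₁e^(5x) + C₂e^(-3x).
Forcing exponent -4 is not a characteristic root; try y_p = Ae^(-4x).
Substitute: A·(16 + (-2)·-4 + (-15)) = A·9 = 2, so A = 2/9.
General solution: y = C₁e^(5x) + C₂e^(-3x) + (2/9)e^(-4x).


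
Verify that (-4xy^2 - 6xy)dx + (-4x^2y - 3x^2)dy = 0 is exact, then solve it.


Check exactness: ∂M/∂y = -8xy - 6x and ∂N/∂x = -8xy - 6x; equal, so the equation is exact.
Integrate M with respect to x (treating y as constant): ∫M dx = -2x^2y^2 - 3x^2y + h(y).
Differentiate w.r.t. y and set equal to N: all terms match, so h'(y) = 0 and h is a constant absorbed into C.
General solution: -2x^2y^2 - 3x^2y = C.


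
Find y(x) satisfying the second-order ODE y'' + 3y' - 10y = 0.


Characteristic equation: r² + 3r - 10 = 0.
Factor: (r - 2)(r + 5) = 0 ⇒ r = 2, -5 (distinct real).
General solution: y = C₁e^(2x) + C₂e^(-5x).


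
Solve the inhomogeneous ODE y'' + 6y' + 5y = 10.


Characteristic roots of r² + 6r + 5 = 0 are -5, -1.
y_h = C₁e^(-5x) + C₂e^(-x).
Constant forcing; try y_p = A. Then 5A = 10 ⇒ A = 2.
General solution: y = C₁e^(-5x) + C₂e^(-x) + 2.


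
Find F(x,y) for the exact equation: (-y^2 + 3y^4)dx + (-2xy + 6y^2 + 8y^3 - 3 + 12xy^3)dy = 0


Check exactness: ∂M/∂y = -2y + 12y^3 and ∂N/∂x = -2y + 12y^3; equal, so the equation is exact.
Integrate M with respect to x (treating y as constant): ∫M dx = -xy^2 + 3xy^4 + h(y).
Differentiate w.r.t. y and set equal to N: the x-dependent terms already match, leaving h'(y) = 6y^2 + 8y^3 - 3. Integrate: h(y) = 2y^3 + 2y^4 - 3y.
So F(x,y) = -xy^2 + 2y^3 + 2y^4 - 3y + 3xy^4.
General solution: -xy^2 + 2y^3 + 2y^4 - 3y + 3xy^4 = C.


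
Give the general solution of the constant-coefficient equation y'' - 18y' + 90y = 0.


Characteristic equation: r² - 18r + 90 = 0.
Discriminant is negative; roots r = 9 ± 3i (complex conjugate pair).
General solution uses e^(α x)(C₁ cos(β x) + C₂ sin(β x)): y = e^(9x)(C₁cos(3x) + C₂sin(3x)).


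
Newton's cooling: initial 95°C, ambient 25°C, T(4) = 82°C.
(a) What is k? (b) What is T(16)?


Newton's law: T(t) = T_a + (T₀ - T_a)e^(-kt).
(a) Use T(4) = 82: (82 - 25)/(95 - 25) = e^(-k·4), so k = -ln(0.814)/4 ≈ 0.0514.
(b) Apply k to t = 16: T(16) = 25 + (70)e^(-0.822) ≈ 55.8°C.


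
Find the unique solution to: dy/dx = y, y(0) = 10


General solution of y' = y is y = Ce^(x).
Apply y(0) = 10: C = 10.
Particular solution: y = 10e^(x).


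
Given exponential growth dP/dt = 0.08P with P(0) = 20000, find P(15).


The ODE dP/dt = 0.08P has solution P(t) = P(0)e^(0.08t).
Substitute P(0) = 20000 and t = 15: P(15) = 20000 e^(1.20) ≈ 66402.


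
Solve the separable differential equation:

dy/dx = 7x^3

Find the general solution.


Integrate both sides with respect to x: y = ∫ 7x^3 dx = (7/4)x^4 + C.


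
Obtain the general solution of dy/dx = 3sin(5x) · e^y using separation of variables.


Separate: e^(-y) dy = 3sin(5x) dx.
Integrate: -e^(-y) = -(3/5)cos(5x) + C₀.
Rearrange: e^(-y) = (3/5)cos(5x) + C.


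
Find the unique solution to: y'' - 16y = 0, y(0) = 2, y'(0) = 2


Characteristic roots of r² - 16 = 0 are 4, -4.
General solution y = c₁ e^(4x) + c₂ e^(-4x).
Apply y(0) = 2: c₁ + c₂ = 2. Apply y'(0) = 2: 4 c₁ - 4 c₂ = 2.
Solve: c₁ = 5/4, c₂ = 3/4.
Particular solution: y = (5/4)e^(4x) + (3/4)e^(-4x).


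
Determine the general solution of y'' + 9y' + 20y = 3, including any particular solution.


Characteristic roots of r² + 9r + 20 = 0 are -4, -5.
y_h = C₁e^(-4x) + C₂e^(-5x).
Constant forcing; try y_p = A. Then 20A = 3 ⇒ A = 3/20.
General solution: y = C₁e^(-4x) + C₂e^(-5x) + 3/20.


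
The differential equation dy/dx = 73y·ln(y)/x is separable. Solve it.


Separate: dy/[y ln(y)] = 73 dx/x.
Substitute u = ln(y): du/u = 73 dx/x.
Integrate: ln|ln(y)| = 73ln|x| + C₀, hence ln(y) = C·x^73.


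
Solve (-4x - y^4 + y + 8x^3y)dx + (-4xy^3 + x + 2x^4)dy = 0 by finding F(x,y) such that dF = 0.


Check exactness: ∂M/∂y = -4y^3 + 1 + 8x^3 and ∂N/∂x = -4y^3 + 1 + 8x^3; equal, so the equation is exact.
Integrate M with respect to x (treating y as constant): ∫M dx = -2x^2 - xy^4 + xy + 2x^4y + h(y).
Differentiate w.r.t. y and set equal to N: all terms match, so h'(y) = 0 and h is a constant absorbed into C.
General solution: -2x^2 - xy^4 + xy + 2x^4y = C.


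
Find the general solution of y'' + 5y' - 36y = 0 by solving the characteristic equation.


Characteristic equation: r² + 5r - 36 = 0.
Factor: (r + 9)(r - 4) = 0 ⇒ r = -9, 4 (distinct real).
General solution: y = C₁e^(-9x) + C₂e^(4x).


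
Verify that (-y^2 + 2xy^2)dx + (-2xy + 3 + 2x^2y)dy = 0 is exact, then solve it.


Check exactness: ∂M/∂y = -2y + 4xy and ∂N/∂x = -2y + 4xy; equal, so the equation is exact.
Integrate M with respect to x (treating y as constant): ∫M dx = -xy^2 + x^2y^2 + h(y).
Differentiate w.r.t. y and set equal to N: the x-dependent terms already match, leaving h'(y) = 3. Integrate: h(y) = 3y.
So F(x,y) = -xy^2 + 3y + x^2y^2.
General solution: -xy^2 + 3y + x^2y^2 = C.


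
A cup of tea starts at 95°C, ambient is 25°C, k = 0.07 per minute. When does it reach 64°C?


From T(t) = T_a + (T₀ - T_a)e^(-kt), set T(t) = 64:
(64 - 25) / (95 - 25) = e^(-0.07t), so t = -ln(0.557)/0.07 ≈ 8.4 minutes.


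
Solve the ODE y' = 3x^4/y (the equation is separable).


Separate variables: y dy = 3x^4 dx.
Integrate both sides: y²/2 = (3/5)x^5 + C₀.
Multiply by 2: y² = (6/5)x^5 + C.


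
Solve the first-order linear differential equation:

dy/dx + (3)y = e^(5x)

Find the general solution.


P(x) = 3 ⇒ μ = e^(3x).
(μ y)' = e^(8x) ⇒ μ y = e^(8x)/8 + C.
Divide by μ: y = (1/8)e^(5x) + Ce^(-3x).


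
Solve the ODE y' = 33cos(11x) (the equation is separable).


g(y) = 1, so integrate directly: y = ∫ 33cos(11x) dx = 3sin(11x) + C.


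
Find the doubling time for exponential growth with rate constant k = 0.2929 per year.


Exponential growth: P(t) = P₀ e^(0.2929t). Set P(t)/P₀ = 2: e^(0.2929t) = 2.
Solve: t = ln(2)/0.2929 ≈ 2.37 years.


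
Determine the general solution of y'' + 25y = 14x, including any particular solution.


Homogeneous: r² + 25 = 0 ⇒ r = ±5i, y_h = C₁cos(5x) + C₂sin(5x).
Polynomial forcing; try y_p = Ax + B. Then y_p'' + 25 y_p = 25(Ax + B) = 14x, so B = 0 and A = 14/25.
General solution: y = C₁cos(5x) + C₂sin(5x) + (14/25)x.


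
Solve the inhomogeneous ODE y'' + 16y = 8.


Homogeneous part: r² + 16 = 0 ⇒ r = ±4i, so y_h = C₁cos(4x) + C₂sin(4x).
Try constant y_p = A; plug in: 16A = 8 ⇒ A = 1/2.
General solution: y = C₁cos(4x) + C₂sin(4x) + 1/2.


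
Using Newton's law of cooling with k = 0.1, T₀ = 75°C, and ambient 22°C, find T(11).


Newton's law: dT/dt = -k(T - T_a) has solution T(t) = T_a + (T₀ - T_a)e^(-kt).
Plug in T_a = 22, T₀ = 75, k = 0.1, t = 11: T(11) = 22 + (53)e^(-1.10) ≈ 39.6°C.


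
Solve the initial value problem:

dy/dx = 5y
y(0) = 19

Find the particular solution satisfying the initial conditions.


General solution of y' = 5y is y = Ce^(5x).
Apply y(0) = 19: C = 19.
Particular solution: y = 19e^(5x).


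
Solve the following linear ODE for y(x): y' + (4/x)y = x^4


P(x) = 4/x ⇒ μ = x^4.
(x^4 y)' = x^8 ⇒ x^4 y = x^9/(9) + C.
Solve for y: y = (1/9)x^5 + C/x^4.


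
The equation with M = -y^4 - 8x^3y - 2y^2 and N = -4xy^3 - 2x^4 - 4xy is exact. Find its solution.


Check exactness: ∂M/∂y = -4y^3 - 8x^3 - 4y and ∂N/∂x = -4y^3 - 8x^3 - 4y; equal, so the equation is exact.
Integrate M with respect to x (treating y as constant): ∫M dx = -xy^4 - 2x^4y - 2xy^2 + h(y).
Differentiate w.r.t. y and set equal to N: all terms match, so h'(y) = 0 and h is a constant absorbed into C.
General solution: -xy^4 - 2x^4y - 2xy^2 = C.


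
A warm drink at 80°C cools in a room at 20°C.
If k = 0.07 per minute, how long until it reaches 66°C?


From T(t) = T_a + (T₀ - T_a)e^(-kt), set T(t) = 66:
(66 - 20) / (80 - 20) = e^(-0.07t), so t = -ln(0.767)/0.07 ≈ 3.8 minutes.


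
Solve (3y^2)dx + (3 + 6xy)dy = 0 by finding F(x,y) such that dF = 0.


Check exactness: ∂M/∂y = 6y and ∂N/∂x = 6y; equal, so the equation is exact.
Integrate M with respect to x (treating y as constant): ∫M dx = 3xy^2 + h(y).
Differentiate w.r.t. y and set equal to N: the x-dependent terms already match, leaving h'(y) = 3. Integrate: h(y) = 3y.
So F(x,y) = 3y + 3xy^2.
General solution: 3y + 3xy^2 = C.
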